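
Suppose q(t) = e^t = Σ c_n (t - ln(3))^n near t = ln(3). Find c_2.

Compute the successive derivatives at the expansion point and divide by k!.
[(t - ln(3))^0] = 3;  [(t - ln(3))^1] = 3;  [(t - ln(3))^2] = 3/2.
So c_2 = q′′(ln(3))/2! = 3/2.

3/2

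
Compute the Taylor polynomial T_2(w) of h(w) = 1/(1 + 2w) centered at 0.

Use the known series and substitute for the argument.
h(0) = 1
h′(0) = -2
h′′(0) = 8

4*w^2 - 2*w + 1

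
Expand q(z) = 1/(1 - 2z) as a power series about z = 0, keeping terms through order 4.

16*z^4 + 8*z^3 + 4*z^2 + 2*z + 1

q(0) = 1
q′(0) = 2
q′′(0) = 8
q′′′(0) = 48
q^(4)(0) = 384
Dividing each by k! gives the coefficients c_0, ..., c_4.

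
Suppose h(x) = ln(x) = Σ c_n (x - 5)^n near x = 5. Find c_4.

Apply the Taylor formula c_k = f^(k)(a)/k!.
So c_4 = h^(4)(5)/4! = -1/2500.

-1/2500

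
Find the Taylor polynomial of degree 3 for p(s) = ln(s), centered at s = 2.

Compute the successive derivatives at the expansion point and divide by k!.
[(s - 2)^0] = ln(2);  [(s - 2)^1] = 1/2;  [(s - 2)^2] = -1/8;  [(s - 2)^3] = 1/24.

(s - 2)^3/24 - (s - 2)^2/8 + (s - 2)/2 + ln(2)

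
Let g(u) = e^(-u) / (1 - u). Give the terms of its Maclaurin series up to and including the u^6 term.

Write out both Maclaurin series and multiply, keeping only the needed powers.
g(0) = 1
g′(0) = 0
g′′(0) = 1
g′′′(0) = 2
g^(4)(0) = 9
g^(5)(0) = 44
g^(6)(0) = 265
Dividing each by k! gives the coefficients c_0, ..., c_6.

53*u^6/144 + 11*u^5/30 + 3*u^4/8 + u^3/3 + u^2/2 + 1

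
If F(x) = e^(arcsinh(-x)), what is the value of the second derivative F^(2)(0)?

1

Substitute the inner expansion into the outer series and collect powers.
From the series, [x^2] F = 1/2; multiply by 2! = 2 to get 1.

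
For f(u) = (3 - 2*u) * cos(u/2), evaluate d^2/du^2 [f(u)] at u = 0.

Multiply each power in the prefactor through the base expansion.
The coefficient of u^2 in the expansion is -3/8, so f′′(0) = 2! * (-3/8) = -3/4.

-3/4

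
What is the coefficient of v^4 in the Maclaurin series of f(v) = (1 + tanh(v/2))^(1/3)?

1/486

Let u equal the inner series; expand the outer function in u and truncate.
f(0) = 1
f′(0) = 1/6
f′′(0) = -1/18
f′′′(0) = -1/27
f^(4)(0) = 4/81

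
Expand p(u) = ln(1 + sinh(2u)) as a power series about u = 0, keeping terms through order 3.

Substitute the inner expansion into the outer series and collect powers.
[u^0] = 0;  [u^1] = 2;  [u^2] = -2;  [u^3] = 4.

4*u^3 - 2*u^2 + 2*u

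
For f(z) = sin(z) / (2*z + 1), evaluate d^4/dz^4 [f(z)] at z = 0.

Multiply the numerator's expansion by the denominator's geometric series.
The coefficient of z^4 in the expansion is -23/3, so f^(4)(0) = 4! * (-23/3) = -184.

-184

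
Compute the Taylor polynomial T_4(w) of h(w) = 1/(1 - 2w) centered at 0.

Differentiate repeatedly and evaluate at the center.

16*w^4 + 8*w^3 + 4*w^2 + 2*w + 1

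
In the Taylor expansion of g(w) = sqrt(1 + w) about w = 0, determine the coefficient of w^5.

7/256

g(0) = 1
g′(0) = 1/2
g′′(0) = -1/4
g′′′(0) = 3/8
g^(4)(0) = -15/16
g^(5)(0) = 105/32
The Taylor polynomial is Σ g^(k)(0)/k! · w^k.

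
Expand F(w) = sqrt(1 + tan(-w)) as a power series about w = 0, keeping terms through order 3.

Compose series: expand the inner function first, then feed it into the outer expansion.
F(0) = 1
F′(0) = -1/2
F′′(0) = -1/4
F′′′(0) = -11/8

-11*w^3/48 - w^2/8 - w/2 + 1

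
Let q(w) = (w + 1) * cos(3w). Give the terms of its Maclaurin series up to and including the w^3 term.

Shift and add copies of the series according to the polynomial's terms.
q(0) = 1
q′(0) = 1
q′′(0) = -9
q′′′(0) = -27
Dividing each by k! gives the coefficients c_0, ..., c_3.

-9*w^3/2 - 9*w^2/2 + w + 1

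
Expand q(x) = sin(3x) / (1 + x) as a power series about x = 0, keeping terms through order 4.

3*x^4/2 - 3*x^3/2 - 3*x^2 + 3*x

Take the Cauchy product of the two expansions.
q(0) = 0
q′(0) = 3
q′′(0) = -6
q′′′(0) = -9
q^(4)(0) = 36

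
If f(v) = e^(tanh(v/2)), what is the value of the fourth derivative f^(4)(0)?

Substitute the inner expansion into the outer series and collect powers.
From the series, [v^4] f = -7/384; multiply by 4! = 24 to get -7/16.

-7/16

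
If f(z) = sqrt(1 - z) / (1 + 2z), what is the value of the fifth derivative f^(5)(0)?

Multiply the two series term by term and collect like powers.
From the series, [z^5] f = -10035/256; multiply by 5! = 120 to get -150525/32.

-150525/32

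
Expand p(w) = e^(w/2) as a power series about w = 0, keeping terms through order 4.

w^4/384 + w^3/48 + w^2/8 + w/2 + 1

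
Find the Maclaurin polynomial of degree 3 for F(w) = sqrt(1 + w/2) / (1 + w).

-91*w^3/128 + 23*w^2/32 - 3*w/4 + 1

Write out both Maclaurin series and multiply, keeping only the needed powers.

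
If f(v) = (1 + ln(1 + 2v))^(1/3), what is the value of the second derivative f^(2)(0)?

Substitute the inner expansion into the outer series and collect powers.
From the series, [v^2] f = -10/9; multiply by 2! = 2 to get -20/9.

-20/9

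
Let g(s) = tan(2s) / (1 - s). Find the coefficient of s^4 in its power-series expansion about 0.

14/3

Expand each factor separately, then convolve coefficients.
g(0) = 0
g′(0) = 2
g′′(0) = 4
g′′′(0) = 28
g^(4)(0) = 112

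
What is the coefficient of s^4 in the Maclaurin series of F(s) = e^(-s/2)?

1/384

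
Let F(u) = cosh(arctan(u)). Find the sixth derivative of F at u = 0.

145

Plug the Maclaurin series of the inner function into that of the outer and collect terms.
The coefficient of u^6 in the expansion is 29/144, so F^(6)(0) = 6! * (29/144) = 145.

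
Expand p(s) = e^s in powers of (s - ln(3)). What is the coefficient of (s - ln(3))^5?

p(ln(3)) = 3
p′(ln(3)) = 3
p′′(ln(3)) = 3
p′′′(ln(3)) = 3
p^(4)(ln(3)) = 3
p^(5)(ln(3)) = 3
Then c_k = p^(k)(ln(3))/k! gives each Taylor coefficient.

1/40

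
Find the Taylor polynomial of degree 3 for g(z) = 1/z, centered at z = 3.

g(3) = 1/3
g′(3) = -1/9
g′′(3) = 2/27
g′′′(3) = -2/27
The Taylor polynomial is Σ g^(k)(3)/k! · (z - 3)^k.

-(z - 3)^3/81 + (z - 3)^2/27 - (z - 3)/9 + 1/3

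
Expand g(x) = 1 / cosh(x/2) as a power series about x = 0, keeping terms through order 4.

Divide the numerator series by the denominator series (power-series long division).

5*x^4/384 - x^2/8 + 1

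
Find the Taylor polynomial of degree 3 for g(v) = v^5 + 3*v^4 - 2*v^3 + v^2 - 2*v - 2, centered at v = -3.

g(-3) = 67
g′(-3) = 19
g′′(-3) = -178
g′′′(-3) = 312

52*(v + 3)^3 - 89*(v + 3)^2 + 19*(v + 3) + 67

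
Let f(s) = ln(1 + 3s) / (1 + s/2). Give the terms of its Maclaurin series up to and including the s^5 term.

2469*s^5/40 - 105*s^4/4 + 12*s^3 - 6*s^2 + 3*s

Expand each factor separately, then convolve coefficients.
[s^0] = 0;  [s^1] = 3;  [s^2] = -6;  [s^3] = 12;  [s^4] = -105/4;  [s^5] = 2469/40.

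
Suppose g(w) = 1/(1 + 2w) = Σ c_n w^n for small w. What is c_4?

Differentiate repeatedly and evaluate at the center.
g(0) = 1
g′(0) = -2
g′′(0) = 8
g′′′(0) = -48
g^(4)(0) = 384
Then c_k = g^(k)(0)/k! gives each Taylor coefficient.

16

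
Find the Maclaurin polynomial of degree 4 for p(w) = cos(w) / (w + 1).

Expand 1/(denominator) as a geometric series and multiply by the numerator's series.
p(0) = 1
p′(0) = -1
p′′(0) = 1
p′′′(0) = -3
p^(4)(0) = 13
Dividing each by k! gives the coefficients c_0, ..., c_4.

13*w^4/24 - w^3/2 + w^2/2 - w + 1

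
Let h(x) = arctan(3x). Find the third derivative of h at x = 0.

-54

The coefficient of x^3 in the expansion is -9, so h′′′(0) = 3! * (-9) = -54.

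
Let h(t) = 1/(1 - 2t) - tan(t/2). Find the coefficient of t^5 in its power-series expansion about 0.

Add the two expansions coefficient-wise.
h(0) = 1
h′(0) = 3/2
h′′(0) = 8
h′′′(0) = 191/4
h^(4)(0) = 384
h^(5)(0) = 7679/2
Then c_k = h^(k)(0)/k! gives each Taylor coefficient.

7679/240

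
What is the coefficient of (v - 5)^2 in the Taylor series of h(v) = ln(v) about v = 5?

-1/50

h(5) = ln(5)
h′(5) = 1/5
h′′(5) = -1/25
Then c_k = h^(k)(5)/k! gives each Taylor coefficient.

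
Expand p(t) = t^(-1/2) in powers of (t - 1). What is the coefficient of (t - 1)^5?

-63/256

Compute the successive derivatives at the expansion point and divide by k!.
p(1) = 1
p′(1) = -1/2
p′′(1) = 3/4
p′′′(1) = -15/8
p^(4)(1) = 105/16
p^(5)(1) = -945/32
So c_5 = p^(5)(1)/5! = -63/256.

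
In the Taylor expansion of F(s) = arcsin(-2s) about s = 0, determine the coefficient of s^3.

F(0) = 0
F′(0) = -2
F′′(0) = 0
F′′′(0) = -8
Then c_k = F^(k)(0)/k! gives each Taylor coefficient.

-4/3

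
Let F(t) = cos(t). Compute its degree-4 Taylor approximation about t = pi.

-(t - pi)^4/24 + (t - pi)^2/2 - 1

Apply the Taylor formula c_k = f^(k)(a)/k!.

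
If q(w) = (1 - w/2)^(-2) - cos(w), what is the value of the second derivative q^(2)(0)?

5/2

Add the two expansions coefficient-wise.
From the series, [w^2] q = 5/4; multiply by 2! = 2 to get 5/2.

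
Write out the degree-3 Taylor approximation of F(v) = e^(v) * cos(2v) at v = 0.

Multiply the two series term by term and collect like powers.

-11*v^3/6 - 3*v^2/2 + v + 1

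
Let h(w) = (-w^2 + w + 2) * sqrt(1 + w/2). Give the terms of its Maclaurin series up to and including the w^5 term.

Distribute the polynomial across the series and collect like powers.

-35*w^5/4096 + 35*w^4/1024 - 17*w^3/64 - 13*w^2/16 + 3*w/2 + 2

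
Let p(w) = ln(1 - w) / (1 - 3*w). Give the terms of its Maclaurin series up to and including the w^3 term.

Multiply the numerator's expansion by the denominator's geometric series.
[w^0] = 0;  [w^1] = -1;  [w^2] = -7/2;  [w^3] = -65/6.

-65*w^3/6 - 7*w^2/2 - w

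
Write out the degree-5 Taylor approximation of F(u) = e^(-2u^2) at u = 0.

F(0) = 1
F′(0) = 0
F′′(0) = -4
F′′′(0) = 0
F^(4)(0) = 48
F^(5)(0) = 0
Then c_k = F^(k)(0)/k! gives each Taylor coefficient.

2*u^4 - 2*u^2 + 1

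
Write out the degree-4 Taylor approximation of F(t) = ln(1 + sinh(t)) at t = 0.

-5*t^4/12 + t^3/2 - t^2/2 + t

Plug the Maclaurin series of the inner function into that of the outer and collect terms.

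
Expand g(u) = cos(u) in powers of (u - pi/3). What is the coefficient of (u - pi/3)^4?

1/48

g(pi/3) = 1/2
g′(pi/3) = -sqrt(3)/2
g′′(pi/3) = -1/2
g′′′(pi/3) = sqrt(3)/2
g^(4)(pi/3) = 1/2
So c_4 = g^(4)(pi/3)/4! = 1/48.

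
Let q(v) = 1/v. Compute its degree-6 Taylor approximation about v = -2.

Compute the successive derivatives at the expansion point and divide by k!.

-(v + 2)^6/128 - (v + 2)^5/64 - (v + 2)^4/32 - (v + 2)^3/16 - (v + 2)^2/8 - (v + 2)/4 - 1/2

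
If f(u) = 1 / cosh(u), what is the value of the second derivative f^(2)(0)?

-1

Divide the numerator series by the denominator series (power-series long division).
From the series, [u^2] f = -1/2; multiply by 2! = 2 to get -1.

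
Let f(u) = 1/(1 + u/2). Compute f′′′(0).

Differentiate repeatedly and evaluate at the center.
From the series, [u^3] f = -1/8; multiply by 3! = 6 to get -3/4.

-3/4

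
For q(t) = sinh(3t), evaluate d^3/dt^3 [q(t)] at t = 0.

27

The coefficient of t^3 in the expansion is 9/2, so q′′′(0) = 3! * (9/2) = 27.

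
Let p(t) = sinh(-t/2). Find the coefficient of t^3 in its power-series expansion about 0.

-1/48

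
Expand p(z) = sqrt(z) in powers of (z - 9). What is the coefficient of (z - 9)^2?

-1/216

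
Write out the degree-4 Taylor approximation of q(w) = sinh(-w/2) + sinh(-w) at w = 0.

Add the two expansions coefficient-wise.
[w^0] = 0;  [w^1] = -3/2;  [w^2] = 0;  [w^3] = -3/16;  [w^4] = 0.

-3*w^3/16 - 3*w/2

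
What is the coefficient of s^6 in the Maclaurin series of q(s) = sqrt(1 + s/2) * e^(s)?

1643/589824

Write out both Maclaurin series and multiply, keeping only the needed powers.
q(0) = 1
q′(0) = 5/4
q′′(0) = 23/16
q′′′(0) = 103/64
q^(4)(0) = 449/256
q^(5)(0) = 1949/1024
q^(6)(0) = 8215/4096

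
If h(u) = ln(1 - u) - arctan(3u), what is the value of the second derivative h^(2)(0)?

Combine the two series term by term.
From the series, [u^2] h = -1/2; multiply by 2! = 2 to get -1.

-1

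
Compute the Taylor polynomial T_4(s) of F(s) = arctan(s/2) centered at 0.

Apply the Taylor formula c_k = f^(k)(a)/k!.
F(0) = 0
F′(0) = 1/2
F′′(0) = 0
F′′′(0) = -1/4
F^(4)(0) = 0
Dividing each by k! gives the coefficients c_0, ..., c_4.

-s^3/24 + s/2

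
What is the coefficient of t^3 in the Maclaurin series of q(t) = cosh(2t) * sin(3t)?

3/2

Write out both Maclaurin series and multiply, keeping only the needed powers.
q(0) = 0
q′(0) = 3
q′′(0) = 0
q′′′(0) = 9
So c_3 = q′′′(0)/3! = 3/2.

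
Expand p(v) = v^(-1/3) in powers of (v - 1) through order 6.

Use the known series and substitute for the argument.

728*(v - 1)^6/6561 - 91*(v - 1)^5/729 + 35*(v - 1)^4/243 - 14*(v - 1)^3/81 + 2*(v - 1)^2/9 - (v - 1)/3 + 1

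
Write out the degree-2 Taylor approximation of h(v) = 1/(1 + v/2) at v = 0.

v^2/4 - v/2 + 1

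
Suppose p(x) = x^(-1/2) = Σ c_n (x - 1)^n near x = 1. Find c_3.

Apply the Taylor formula c_k = f^(k)(a)/k!.
p(1) = 1
p′(1) = -1/2
p′′(1) = 3/4
p′′′(1) = -15/8
So c_3 = p′′′(1)/3! = -5/16.

-5/16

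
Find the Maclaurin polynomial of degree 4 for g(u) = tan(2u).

8*u^3/3 + 2*u

Use the known series and substitute for the argument.
g(0) = 0
g′(0) = 2
g′′(0) = 0
g′′′(0) = 16
g^(4)(0) = 0
The Taylor polynomial is Σ g^(k)(0)/k! · u^k.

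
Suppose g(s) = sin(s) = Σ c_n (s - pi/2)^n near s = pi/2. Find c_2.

g(pi/2) = 1
g′(pi/2) = 0
g′′(pi/2) = -1

-1/2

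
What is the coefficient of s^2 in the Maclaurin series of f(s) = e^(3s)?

9/2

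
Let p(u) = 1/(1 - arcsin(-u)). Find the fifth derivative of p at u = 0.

-189

Plug the Maclaurin series of the inner function into that of the outer and collect terms.
The coefficient of u^5 in the expansion is -63/40, so p^(5)(0) = 5! * (-63/40) = -189.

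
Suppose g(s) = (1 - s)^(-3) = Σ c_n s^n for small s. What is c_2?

6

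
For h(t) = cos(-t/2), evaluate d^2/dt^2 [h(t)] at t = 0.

Differentiate repeatedly and evaluate at the center.
From the series, [t^2] h = -1/8; multiply by 2! = 2 to get -1/4.

-1/4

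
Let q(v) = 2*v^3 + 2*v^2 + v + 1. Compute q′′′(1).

12

The coefficient of (v - 1)^3 in the expansion is 2, so q′′′(1) = 3! * (2) = 12.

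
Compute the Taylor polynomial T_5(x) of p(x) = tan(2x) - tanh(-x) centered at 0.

22*x^5/5 + 7*x^3/3 + 3*x

Add the two expansions coefficient-wise.
p(0) = 0
p′(0) = 3
p′′(0) = 0
p′′′(0) = 14
p^(4)(0) = 0
p^(5)(0) = 528
Dividing each by k! gives the coefficients c_0, ..., c_5.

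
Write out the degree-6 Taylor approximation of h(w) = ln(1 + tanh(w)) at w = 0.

-w^6/45 + w^4/12 - w^2/2 + w

Compose series: expand the inner function first, then feed it into the outer expansion.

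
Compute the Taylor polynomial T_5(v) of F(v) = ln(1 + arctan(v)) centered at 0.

v^5/15 + v^4/12 - v^2/2 + v

Let u equal the inner series; expand the outer function in u and truncate.
F(0) = 0
F′(0) = 1
F′′(0) = -1
F′′′(0) = 0
F^(4)(0) = 2
F^(5)(0) = 8
Dividing each by k! gives the coefficients c_0, ..., c_5.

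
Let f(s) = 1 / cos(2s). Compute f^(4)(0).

Invert the denominator's series and multiply.
The coefficient of s^4 in the expansion is 10/3, so f^(4)(0) = 4! * (10/3) = 80.

80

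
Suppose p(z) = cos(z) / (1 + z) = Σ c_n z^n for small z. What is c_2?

Write out both Maclaurin series and multiply, keeping only the needed powers.

1/2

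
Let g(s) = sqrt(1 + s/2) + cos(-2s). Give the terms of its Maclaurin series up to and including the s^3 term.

s^3/128 - 65*s^2/32 + s/4 + 2

Add the two expansions coefficient-wise.
g(0) = 2
g′(0) = 1/4
g′′(0) = -65/16
g′′′(0) = 3/64
Then c_k = g^(k)(0)/k! gives each Taylor coefficient.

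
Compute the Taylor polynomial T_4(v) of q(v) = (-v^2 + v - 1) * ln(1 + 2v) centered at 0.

Shift and add copies of the series according to the polynomial's terms.

26*v^4/3 - 20*v^3/3 + 4*v^2 - 2*v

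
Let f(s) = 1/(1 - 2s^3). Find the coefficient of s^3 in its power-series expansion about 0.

2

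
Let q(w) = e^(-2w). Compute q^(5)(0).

The coefficient of w^5 in the expansion is -4/15, so q^(5)(0) = 5! * (-4/15) = -32.

-32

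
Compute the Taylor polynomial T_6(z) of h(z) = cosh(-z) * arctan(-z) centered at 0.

Take the Cauchy product of the two expansions.

-3*z^5/40 - z^3/6 - z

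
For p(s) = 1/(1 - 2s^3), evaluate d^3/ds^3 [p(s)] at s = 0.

From the series, [s^3] p = 2; multiply by 3! = 6 to get 12.

12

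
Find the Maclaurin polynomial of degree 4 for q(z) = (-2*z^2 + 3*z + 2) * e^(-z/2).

Shift and add copies of the series according to the polynomial's terms.
q(0) = 2
q′(0) = 2
q′′(0) = -13/2
q′′′(0) = 8
q^(4)(0) = -59/8
Then c_k = q^(k)(0)/k! gives each Taylor coefficient.

-59*z^4/192 + 4*z^3/3 - 13*z^2/4 + 2*z + 2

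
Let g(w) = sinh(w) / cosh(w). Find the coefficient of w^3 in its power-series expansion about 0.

Divide the numerator series by the denominator series (power-series long division).
[w^0] = 0;  [w^1] = 1;  [w^2] = 0;  [w^3] = -1/3.

-1/3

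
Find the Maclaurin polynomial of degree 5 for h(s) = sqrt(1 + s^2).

-s^4/8 + s^2/2 + 1

h(0) = 1
h′(0) = 0
h′′(0) = 1
h′′′(0) = 0
h^(4)(0) = -3
h^(5)(0) = 0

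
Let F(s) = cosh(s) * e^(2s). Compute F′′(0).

5

Write out both Maclaurin series and multiply, keeping only the needed powers.
From the series, [s^2] F = 5/2; multiply by 2! = 2 to get 5.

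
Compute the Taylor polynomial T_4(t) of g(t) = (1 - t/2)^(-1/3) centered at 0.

35*t^4/3888 + 7*t^3/324 + t^2/18 + t/6 + 1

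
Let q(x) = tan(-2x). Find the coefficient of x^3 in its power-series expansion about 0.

q(0) = 0
q′(0) = -2
q′′(0) = 0
q′′′(0) = -16
So c_3 = q′′′(0)/3! = -8/3.

-8/3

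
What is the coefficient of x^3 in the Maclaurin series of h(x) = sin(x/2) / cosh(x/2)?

Invert the denominator's series and multiply.
[x^0] = 0;  [x^1] = 1/2;  [x^2] = 0;  [x^3] = -1/12.

-1/12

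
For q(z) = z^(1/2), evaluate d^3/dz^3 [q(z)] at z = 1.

The coefficient of (z - 1)^3 in the expansion is 1/16, so q′′′(1) = 3! * (1/16) = 3/8.

3/8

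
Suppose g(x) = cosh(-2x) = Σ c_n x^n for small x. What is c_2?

2

g(0) = 1
g′(0) = 0
g′′(0) = 4
So c_2 = g′′(0)/2! = 2.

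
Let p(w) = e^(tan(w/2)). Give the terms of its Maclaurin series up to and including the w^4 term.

3*w^4/128 + w^3/16 + w^2/8 + w/2 + 1

Plug the Maclaurin series of the inner function into that of the outer and collect terms.
p(0) = 1
p′(0) = 1/2
p′′(0) = 1/4
p′′′(0) = 3/8
p^(4)(0) = 9/16
The Taylor polynomial is Σ p^(k)(0)/k! · w^k.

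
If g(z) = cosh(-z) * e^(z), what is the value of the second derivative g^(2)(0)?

Expand each factor separately, then convolve coefficients.
From the series, [z^2] g = 1; multiply by 2! = 2 to get 2.

2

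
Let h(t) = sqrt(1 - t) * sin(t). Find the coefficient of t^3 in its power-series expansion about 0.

-7/24

Take the Cauchy product of the two expansions.
h(0) = 0
h′(0) = 1
h′′(0) = -1
h′′′(0) = -7/4
So c_3 = h′′′(0)/3! = -7/24.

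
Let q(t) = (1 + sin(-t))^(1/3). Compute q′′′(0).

Plug the Maclaurin series of the inner function into that of the outer and collect terms.
The coefficient of t^3 in the expansion is -1/162, so q′′′(0) = 3! * (-1/162) = -1/27.

-1/27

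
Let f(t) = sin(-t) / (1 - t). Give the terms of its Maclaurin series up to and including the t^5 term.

Expand each factor separately, then convolve coefficients.
f(0) = 0
f′(0) = -1
f′′(0) = -2
f′′′(0) = -5
f^(4)(0) = -20
f^(5)(0) = -101
Then c_k = f^(k)(0)/k! gives each Taylor coefficient.

-101*t^5/120 - 5*t^4/6 - 5*t^3/6 - t^2 - t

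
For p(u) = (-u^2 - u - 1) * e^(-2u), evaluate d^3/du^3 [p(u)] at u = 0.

8

Distribute the polynomial across the series and collect like powers.
From the series, [u^3] p = 4/3; multiply by 3! = 6 to get 8.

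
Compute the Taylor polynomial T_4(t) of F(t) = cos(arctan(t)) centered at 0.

3*t^4/8 - t^2/2 + 1

Compose series: expand the inner function first, then feed it into the outer expansion.
[t^0] = 1;  [t^1] = 0;  [t^2] = -1/2;  [t^3] = 0;  [t^4] = 3/8.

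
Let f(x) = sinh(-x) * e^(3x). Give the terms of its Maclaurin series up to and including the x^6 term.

-14*x^6/5 - 62*x^5/15 - 5*x^4 - 14*x^3/3 - 3*x^2 - x

Expand each factor separately, then convolve coefficients.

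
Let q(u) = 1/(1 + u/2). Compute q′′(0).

The coefficient of u^2 in the expansion is 1/4, so q′′(0) = 2! * (1/4) = 1/2.

1/2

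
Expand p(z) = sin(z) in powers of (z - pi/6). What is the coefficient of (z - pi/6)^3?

-sqrt(3)/12

p(pi/6) = 1/2
p′(pi/6) = sqrt(3)/2
p′′(pi/6) = -1/2
p′′′(pi/6) = -sqrt(3)/2
So c_3 = p′′′(pi/6)/3! = -sqrt(3)/12.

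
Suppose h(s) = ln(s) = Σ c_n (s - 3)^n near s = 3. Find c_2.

-1/18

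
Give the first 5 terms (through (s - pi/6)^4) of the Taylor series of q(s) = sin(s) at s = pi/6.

q(pi/6) = 1/2
q′(pi/6) = sqrt(3)/2
q′′(pi/6) = -1/2
q′′′(pi/6) = -sqrt(3)/2
q^(4)(pi/6) = 1/2
Then c_k = q^(k)(pi/6)/k! gives each Taylor coefficient.

(s - pi/6)^4/48 - sqrt(3)*(s - pi/6)^3/12 - (s - pi/6)^2/4 + sqrt(3)*(s - pi/6)/2 + 1/2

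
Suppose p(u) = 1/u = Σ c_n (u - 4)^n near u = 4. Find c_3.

-1/256

Compute the successive derivatives at the expansion point and divide by k!.
p(4) = 1/4
p′(4) = -1/16
p′′(4) = 1/32
p′′′(4) = -3/128
So c_3 = p′′′(4)/3! = -1/256.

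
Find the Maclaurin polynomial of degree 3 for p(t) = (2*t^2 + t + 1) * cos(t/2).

-t^3/8 + 15*t^2/8 + t + 1

Distribute the polynomial across the series and collect like powers.
p(0) = 1
p′(0) = 1
p′′(0) = 15/4
p′′′(0) = -3/4
Then c_k = p^(k)(0)/k! gives each Taylor coefficient.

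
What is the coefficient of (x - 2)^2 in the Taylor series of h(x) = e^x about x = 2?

e^(2)/2

Apply the Taylor formula c_k = f^(k)(a)/k!.
[(x - 2)^0] = e^(2);  [(x - 2)^1] = e^(2);  [(x - 2)^2] = e^(2)/2.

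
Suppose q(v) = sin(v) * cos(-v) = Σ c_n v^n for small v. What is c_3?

Write out both Maclaurin series and multiply, keeping only the needed powers.
q(0) = 0
q′(0) = 1
q′′(0) = 0
q′′′(0) = -4
Dividing each by k! gives the coefficients c_0, ..., c_3.

-2/3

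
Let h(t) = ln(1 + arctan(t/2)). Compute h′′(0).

Let u equal the inner series; expand the outer function in u and truncate.
The coefficient of t^2 in the expansion is -1/8, so h′′(0) = 2! * (-1/8) = -1/4.

-1/4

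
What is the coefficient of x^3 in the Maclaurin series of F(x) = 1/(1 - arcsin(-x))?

Substitute the inner expansion into the outer series and collect powers.
F(0) = 1
F′(0) = -1
F′′(0) = 2
F′′′(0) = -7

-7/6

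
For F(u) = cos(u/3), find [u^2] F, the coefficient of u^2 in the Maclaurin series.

Differentiate repeatedly and evaluate at the center.
F(0) = 1
F′(0) = 0
F′′(0) = -1/9
So c_2 = F′′(0)/2! = -1/18.

-1/18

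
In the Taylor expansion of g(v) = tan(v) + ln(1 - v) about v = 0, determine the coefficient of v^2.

-1/2

Expand each term separately and add.
So c_2 = g′′(0)/2! = -1/2.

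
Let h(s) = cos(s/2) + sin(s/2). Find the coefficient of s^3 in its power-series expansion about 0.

-1/48

Expand each term separately and add.
h(0) = 1
h′(0) = 1/2
h′′(0) = -1/4
h′′′(0) = -1/8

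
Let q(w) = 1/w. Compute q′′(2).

The coefficient of (w - 2)^2 in the expansion is 1/8, so q′′(2) = 2! * (1/8) = 1/4.

1/4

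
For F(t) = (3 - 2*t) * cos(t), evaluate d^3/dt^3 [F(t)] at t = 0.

6

Shift and add copies of the series according to the polynomial's terms.
The coefficient of t^3 in the expansion is 1, so F′′′(0) = 3! * (1) = 6.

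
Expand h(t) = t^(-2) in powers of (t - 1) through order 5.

-6*(t - 1)^5 + 5*(t - 1)^4 - 4*(t - 1)^3 + 3*(t - 1)^2 - 2*(t - 1) + 1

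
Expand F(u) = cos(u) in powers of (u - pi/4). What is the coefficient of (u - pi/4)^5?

Differentiate repeatedly and evaluate at the center.
[(u - pi/4)^0] = sqrt(2)/2;  [(u - pi/4)^1] = -sqrt(2)/2;  [(u - pi/4)^2] = -sqrt(2)/4;  [(u - pi/4)^3] = sqrt(2)/12;  [(u - pi/4)^4] = sqrt(2)/48;  [(u - pi/4)^5] = -sqrt(2)/240.

-sqrt(2)/240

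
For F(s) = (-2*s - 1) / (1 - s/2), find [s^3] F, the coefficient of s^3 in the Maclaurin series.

Shift and add copies of the series according to the polynomial's terms.

-5/8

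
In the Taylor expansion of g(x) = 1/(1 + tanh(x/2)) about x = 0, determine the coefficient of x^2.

Plug the Maclaurin series of the inner function into that of the outer and collect terms.

1/4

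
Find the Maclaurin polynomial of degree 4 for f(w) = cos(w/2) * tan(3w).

69*w^3/8 + 3*w

Take the Cauchy product of the two expansions.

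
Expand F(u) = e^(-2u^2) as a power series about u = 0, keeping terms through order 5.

2*u^4 - 2*u^2 + 1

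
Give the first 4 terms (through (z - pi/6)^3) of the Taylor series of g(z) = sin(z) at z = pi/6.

-sqrt(3)*(z - pi/6)^3/12 - (z - pi/6)^2/4 + sqrt(3)*(z - pi/6)/2 + 1/2

g(pi/6) = 1/2
g′(pi/6) = sqrt(3)/2
g′′(pi/6) = -1/2
g′′′(pi/6) = -sqrt(3)/2
Dividing each by k! gives the coefficients c_0, ..., c_3.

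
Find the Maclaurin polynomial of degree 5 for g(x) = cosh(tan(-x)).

Compose series: expand the inner function first, then feed it into the outer expansion.
[x^0] = 1;  [x^1] = 0;  [x^2] = 1/2;  [x^3] = 0;  [x^4] = 3/8;  [x^5] = 0.

3*x^4/8 + x^2/2 + 1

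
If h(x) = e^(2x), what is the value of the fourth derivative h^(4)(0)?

The coefficient of x^4 in the expansion is 2/3, so h^(4)(0) = 4! * (2/3) = 16.

16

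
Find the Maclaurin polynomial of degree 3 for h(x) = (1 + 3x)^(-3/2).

-945*x^3/16 + 135*x^2/8 - 9*x/2 + 1

h(0) = 1
h′(0) = -9/2
h′′(0) = 135/4
h′′′(0) = -2835/8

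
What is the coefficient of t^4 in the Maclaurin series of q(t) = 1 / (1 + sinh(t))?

4/3

Use the geometric series for the reciprocal, then substitute.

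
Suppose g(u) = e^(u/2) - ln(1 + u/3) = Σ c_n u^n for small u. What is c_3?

11/1296

Expand each term separately and add.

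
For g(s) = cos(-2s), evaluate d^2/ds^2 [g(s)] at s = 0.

The coefficient of s^2 in the expansion is -2, so g′′(0) = 2! * (-2) = -4.

-4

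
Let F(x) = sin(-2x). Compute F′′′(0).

8

Use the known series and substitute for the argument.
From the series, [x^3] F = 4/3; multiply by 3! = 6 to get 8.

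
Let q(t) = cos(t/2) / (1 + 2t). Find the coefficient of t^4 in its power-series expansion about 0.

Write out both Maclaurin series and multiply, keeping only the needed powers.
q(0) = 1
q′(0) = -2
q′′(0) = 31/4
q′′′(0) = -93/2
q^(4)(0) = 5953/16

5953/384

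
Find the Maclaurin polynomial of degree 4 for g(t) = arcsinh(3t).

Differentiate repeatedly and evaluate at the center.
g(0) = 0
g′(0) = 3
g′′(0) = 0
g′′′(0) = -27
g^(4)(0) = 0

-9*t^3/2 + 3*t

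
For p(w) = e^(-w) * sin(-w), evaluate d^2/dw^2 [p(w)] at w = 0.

2

Write out both Maclaurin series and multiply, keeping only the needed powers.
From the series, [w^2] p = 1; multiply by 2! = 2 to get 2.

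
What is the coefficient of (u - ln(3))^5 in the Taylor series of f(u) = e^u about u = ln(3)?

1/40

f(ln(3)) = 3
f′(ln(3)) = 3
f′′(ln(3)) = 3
f′′′(ln(3)) = 3
f^(4)(ln(3)) = 3
f^(5)(ln(3)) = 3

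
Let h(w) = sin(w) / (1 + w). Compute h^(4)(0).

-20

Take the Cauchy product of the two expansions.
From the series, [w^4] h = -5/6; multiply by 4! = 24 to get -20.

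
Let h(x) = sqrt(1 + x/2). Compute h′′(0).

-1/16

From the series, [x^2] h = -1/32; multiply by 2! = 2 to get -1/16.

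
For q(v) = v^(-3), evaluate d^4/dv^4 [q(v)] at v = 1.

360

The coefficient of (v - 1)^4 in the expansion is 15, so q^(4)(1) = 4! * (15) = 360.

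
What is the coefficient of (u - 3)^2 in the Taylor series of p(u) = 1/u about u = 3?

[(u - 3)^0] = 1/3;  [(u - 3)^1] = -1/9;  [(u - 3)^2] = 1/27.
So c_2 = p′′(3)/2! = 1/27.

1/27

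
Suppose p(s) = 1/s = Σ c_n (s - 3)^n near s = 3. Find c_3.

Compute the successive derivatives at the expansion point and divide by k!.
p(3) = 1/3
p′(3) = -1/9
p′′(3) = 2/27
p′′′(3) = -2/27
Then c_k = p^(k)(3)/k! gives each Taylor coefficient.

-1/81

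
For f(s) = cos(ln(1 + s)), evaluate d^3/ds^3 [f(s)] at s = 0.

Substitute the inner expansion into the outer series and collect powers.
The coefficient of s^3 in the expansion is 1/2, so f′′′(0) = 3! * (1/2) = 3.

3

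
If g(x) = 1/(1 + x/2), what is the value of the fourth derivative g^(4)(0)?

The coefficient of x^4 in the expansion is 1/16, so g^(4)(0) = 4! * (1/16) = 3/2.

3/2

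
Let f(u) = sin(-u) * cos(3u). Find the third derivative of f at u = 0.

28

Expand each factor separately, then convolve coefficients.
The coefficient of u^3 in the expansion is 14/3, so f′′′(0) = 3! * (14/3) = 28.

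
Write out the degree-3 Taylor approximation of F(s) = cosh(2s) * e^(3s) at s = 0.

21*s^3/2 + 13*s^2/2 + 3*s + 1

Multiply the two series term by term and collect like powers.
F(0) = 1
F′(0) = 3
F′′(0) = 13
F′′′(0) = 63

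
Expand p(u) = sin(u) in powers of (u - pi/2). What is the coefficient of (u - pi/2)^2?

[(u - pi/2)^0] = 1;  [(u - pi/2)^1] = 0;  [(u - pi/2)^2] = -1/2.

-1/2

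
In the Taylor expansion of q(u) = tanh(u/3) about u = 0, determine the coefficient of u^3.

[u^0] = 0;  [u^1] = 1/3;  [u^2] = 0;  [u^3] = -1/81.

-1/81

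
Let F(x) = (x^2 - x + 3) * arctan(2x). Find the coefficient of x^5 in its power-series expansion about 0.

248/15

Distribute the polynomial across the series and collect like powers.
F(0) = 0
F′(0) = 6
F′′(0) = -4
F′′′(0) = -36
F^(4)(0) = 64
F^(5)(0) = 1984
So c_5 = F^(5)(0)/5! = 248/15.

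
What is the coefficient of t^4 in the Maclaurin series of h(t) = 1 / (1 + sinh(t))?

Write 1/(1+u) = 1 - u + u^2 - u^3 + ... and substitute the series for u.
h(0) = 1
h′(0) = -1
h′′(0) = 2
h′′′(0) = -7
h^(4)(0) = 32
So c_4 = h^(4)(0)/4! = 4/3.

4/3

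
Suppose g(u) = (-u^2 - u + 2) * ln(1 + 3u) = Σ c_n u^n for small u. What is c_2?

-12

Shift and add copies of the series according to the polynomial's terms.
[u^0] = 0;  [u^1] = 6;  [u^2] = -12.
So c_2 = g′′(0)/2! = -12.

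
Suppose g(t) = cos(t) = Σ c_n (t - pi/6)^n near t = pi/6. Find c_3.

1/12

Differentiate repeatedly and evaluate at the center.
g(pi/6) = sqrt(3)/2
g′(pi/6) = -1/2
g′′(pi/6) = -sqrt(3)/2
g′′′(pi/6) = 1/2
So c_3 = g′′′(pi/6)/3! = 1/12.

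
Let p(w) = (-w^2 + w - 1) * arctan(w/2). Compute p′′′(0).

-11/4

Distribute the polynomial across the series and collect like powers.
From the series, [w^3] p = -11/24; multiply by 3! = 6 to get -11/4.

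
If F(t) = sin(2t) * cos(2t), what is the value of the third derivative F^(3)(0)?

-32

Write out both Maclaurin series and multiply, keeping only the needed powers.
The coefficient of t^3 in the expansion is -16/3, so F′′′(0) = 3! * (-16/3) = -32.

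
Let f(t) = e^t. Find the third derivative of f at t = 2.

e^(2)

From the series, [(t - 2)^3] f = e^(2)/6; multiply by 3! = 6 to get e^(2).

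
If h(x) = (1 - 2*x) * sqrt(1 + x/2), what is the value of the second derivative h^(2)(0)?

Multiply each power in the prefactor through the base expansion.
The coefficient of x^2 in the expansion is -17/32, so h′′(0) = 2! * (-17/32) = -17/16.

-17/16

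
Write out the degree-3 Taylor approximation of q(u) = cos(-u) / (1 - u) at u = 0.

Write out both Maclaurin series and multiply, keeping only the needed powers.
[u^0] = 1;  [u^1] = 1;  [u^2] = 1/2;  [u^3] = 1/2.

u^3/2 + u^2/2 + u + 1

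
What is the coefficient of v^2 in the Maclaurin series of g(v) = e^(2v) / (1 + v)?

1

Take the Cauchy product of the two expansions.
[v^0] = 1;  [v^1] = 1;  [v^2] = 1.
So c_2 = g′′(0)/2! = 1.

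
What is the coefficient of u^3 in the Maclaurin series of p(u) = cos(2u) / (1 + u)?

1

Multiply the two series term by term and collect like powers.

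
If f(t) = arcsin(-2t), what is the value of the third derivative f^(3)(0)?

-8

Differentiate repeatedly and evaluate at the center.
From the series, [t^3] f = -4/3; multiply by 3! = 6 to get -8.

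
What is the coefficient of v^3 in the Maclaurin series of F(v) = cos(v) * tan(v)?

Write out both Maclaurin series and multiply, keeping only the needed powers.

-1/6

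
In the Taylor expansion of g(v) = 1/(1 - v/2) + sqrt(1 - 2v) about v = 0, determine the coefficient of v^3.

Expand each term separately and add.
So c_3 = g′′′(0)/3! = -3/8.

-3/8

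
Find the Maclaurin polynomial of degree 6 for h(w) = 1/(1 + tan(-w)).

Let u equal the inner series; expand the outer function in u and truncate.
[w^0] = 1;  [w^1] = 1;  [w^2] = 1;  [w^3] = 4/3;  [w^4] = 5/3;  [w^5] = 32/15;  [w^6] = 122/45.

122*w^6/45 + 32*w^5/15 + 5*w^4/3 + 4*w^3/3 + w^2 + w + 1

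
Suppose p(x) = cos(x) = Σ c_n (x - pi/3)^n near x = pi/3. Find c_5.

Compute the successive derivatives at the expansion point and divide by k!.
p(pi/3) = 1/2
p′(pi/3) = -sqrt(3)/2
p′′(pi/3) = -1/2
p′′′(pi/3) = sqrt(3)/2
p^(4)(pi/3) = 1/2
p^(5)(pi/3) = -sqrt(3)/2
So c_5 = p^(5)(pi/3)/5! = -sqrt(3)/240.

-sqrt(3)/240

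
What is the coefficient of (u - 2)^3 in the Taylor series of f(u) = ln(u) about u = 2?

1/24

Differentiate repeatedly and evaluate at the center.
f(2) = ln(2)
f′(2) = 1/2
f′′(2) = -1/4
f′′′(2) = 1/4
So c_3 = f′′′(2)/3! = 1/24.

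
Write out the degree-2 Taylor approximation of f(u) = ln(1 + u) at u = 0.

Apply the Taylor formula c_k = f^(k)(a)/k!.

-u^2/2 + u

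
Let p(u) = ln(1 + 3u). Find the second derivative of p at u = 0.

Compute the successive derivatives at the expansion point and divide by k!.
From the series, [u^2] p = -9/2; multiply by 2! = 2 to get -9.

-9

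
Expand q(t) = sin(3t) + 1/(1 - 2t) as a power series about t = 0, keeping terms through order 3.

7*t^3/2 + 4*t^2 + 5*t + 1

Add the two expansions coefficient-wise.
q(0) = 1
q′(0) = 5
q′′(0) = 8
q′′′(0) = 21
Then c_k = q^(k)(0)/k! gives each Taylor coefficient.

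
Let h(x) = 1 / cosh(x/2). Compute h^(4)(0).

5/16

Invert the denominator's series and multiply.
The coefficient of x^4 in the expansion is 5/384, so h^(4)(0) = 4! * (5/384) = 5/16.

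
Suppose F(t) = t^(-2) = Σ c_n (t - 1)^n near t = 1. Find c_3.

-4

[(t - 1)^0] = 1;  [(t - 1)^1] = -2;  [(t - 1)^2] = 3;  [(t - 1)^3] = -4.
So c_3 = F′′′(1)/3! = -4.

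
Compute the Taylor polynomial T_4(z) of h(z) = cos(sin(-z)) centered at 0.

5*z^4/24 - z^2/2 + 1

Compose series: expand the inner function first, then feed it into the outer expansion.
h(0) = 1
h′(0) = 0
h′′(0) = -1
h′′′(0) = 0
h^(4)(0) = 5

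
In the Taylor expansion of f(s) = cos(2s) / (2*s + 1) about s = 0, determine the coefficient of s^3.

Multiply the numerator's expansion by the denominator's geometric series.
f(0) = 1
f′(0) = -2
f′′(0) = 4
f′′′(0) = -24
Then c_k = f^(k)(0)/k! gives each Taylor coefficient.

-4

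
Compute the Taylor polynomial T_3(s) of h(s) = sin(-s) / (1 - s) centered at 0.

Expand each factor separately, then convolve coefficients.
h(0) = 0
h′(0) = -1
h′′(0) = -2
h′′′(0) = -5

-5*s^3/6 - s^2 - s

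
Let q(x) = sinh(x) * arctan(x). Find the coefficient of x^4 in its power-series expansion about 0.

Take the Cauchy product of the two expansions.
[x^0] = 0;  [x^1] = 0;  [x^2] = 1;  [x^3] = 0;  [x^4] = -1/6.

-1/6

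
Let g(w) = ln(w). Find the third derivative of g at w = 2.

The coefficient of (w - 2)^3 in the expansion is 1/24, so g′′′(2) = 3! * (1/24) = 1/4.

1/4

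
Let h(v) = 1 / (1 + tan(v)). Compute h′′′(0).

Use the geometric series for the reciprocal, then substitute.
From the series, [v^3] h = -4/3; multiply by 3! = 6 to get -8.

-8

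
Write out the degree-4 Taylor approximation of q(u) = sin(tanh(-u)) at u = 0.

u^3/2 - u

Compose series: expand the inner function first, then feed it into the outer expansion.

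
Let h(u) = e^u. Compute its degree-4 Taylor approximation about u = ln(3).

(u - ln(3))^4/8 + (u - ln(3))^3/2 + 3*(u - ln(3))^2/2 + 3*(u - ln(3)) + 3

Apply the Taylor formula c_k = f^(k)(a)/k!.
h(ln(3)) = 3
h′(ln(3)) = 3
h′′(ln(3)) = 3
h′′′(ln(3)) = 3
h^(4)(ln(3)) = 3
Dividing each by k! gives the coefficients c_0, ..., c_4.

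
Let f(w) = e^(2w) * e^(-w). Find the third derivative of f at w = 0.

1

Expand each factor separately, then convolve coefficients.
From the series, [w^3] f = 1/6; multiply by 3! = 6 to get 1.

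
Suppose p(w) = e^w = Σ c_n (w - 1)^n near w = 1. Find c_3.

e/6

p(1) = e
p′(1) = e
p′′(1) = e
p′′′(1) = e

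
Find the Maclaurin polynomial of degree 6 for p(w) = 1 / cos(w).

Invert the denominator's series and multiply.
p(0) = 1
p′(0) = 0
p′′(0) = 1
p′′′(0) = 0
p^(4)(0) = 5
p^(5)(0) = 0
p^(6)(0) = 61
The Taylor polynomial is Σ p^(k)(0)/k! · w^k.

61*w^6/720 + 5*w^4/24 + w^2/2 + 1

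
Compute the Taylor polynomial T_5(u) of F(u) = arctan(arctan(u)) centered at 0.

Compose series: expand the inner function first, then feed it into the outer expansion.
[u^0] = 0;  [u^1] = 1;  [u^2] = 0;  [u^3] = -2/3;  [u^4] = 0;  [u^5] = 11/15.

11*u^5/15 - 2*u^3/3 + u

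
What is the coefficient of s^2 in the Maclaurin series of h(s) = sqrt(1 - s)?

h(0) = 1
h′(0) = -1/2
h′′(0) = -1/4

-1/8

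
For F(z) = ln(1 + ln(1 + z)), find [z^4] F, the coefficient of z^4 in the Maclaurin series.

-35/24

Plug the Maclaurin series of the inner function into that of the outer and collect terms.
[z^0] = 0;  [z^1] = 1;  [z^2] = -1;  [z^3] = 7/6;  [z^4] = -35/24.
So c_4 = F^(4)(0)/4! = -35/24.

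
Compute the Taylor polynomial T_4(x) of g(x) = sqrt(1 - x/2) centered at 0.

-5*x^4/2048 - x^3/128 - x^2/32 - x/4 + 1

g(0) = 1
g′(0) = -1/4
g′′(0) = -1/16
g′′′(0) = -3/64
g^(4)(0) = -15/256
Dividing each by k! gives the coefficients c_0, ..., c_4.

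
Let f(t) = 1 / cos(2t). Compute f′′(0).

4

Invert the denominator's series and multiply.
The coefficient of t^2 in the expansion is 2, so f′′(0) = 2! * (2) = 4.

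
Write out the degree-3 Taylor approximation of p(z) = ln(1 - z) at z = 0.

p(0) = 0
p′(0) = -1
p′′(0) = -1
p′′′(0) = -2

-z^3/3 - z^2/2 - z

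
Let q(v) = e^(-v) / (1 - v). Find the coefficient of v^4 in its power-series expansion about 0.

3/8

Multiply the two series term by term and collect like powers.
q(0) = 1
q′(0) = 0
q′′(0) = 1
q′′′(0) = 2
q^(4)(0) = 9
So c_4 = q^(4)(0)/4! = 3/8.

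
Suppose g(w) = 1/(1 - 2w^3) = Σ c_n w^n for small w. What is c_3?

2

[w^0] = 1;  [w^1] = 0;  [w^2] = 0;  [w^3] = 2.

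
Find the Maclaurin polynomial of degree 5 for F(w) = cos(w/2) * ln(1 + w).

Take the Cauchy product of the two expansions.
[w^0] = 0;  [w^1] = 1;  [w^2] = -1/2;  [w^3] = 5/24;  [w^4] = -3/16;  [w^5] = 103/640.

103*w^5/640 - 3*w^4/16 + 5*w^3/24 - w^2/2 + w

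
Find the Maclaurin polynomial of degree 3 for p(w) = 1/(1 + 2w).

-8*w^3 + 4*w^2 - 2*w + 1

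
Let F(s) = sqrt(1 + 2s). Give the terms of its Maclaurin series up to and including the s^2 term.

-s^2/2 + s + 1

F(0) = 1
F′(0) = 1
F′′(0) = -1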